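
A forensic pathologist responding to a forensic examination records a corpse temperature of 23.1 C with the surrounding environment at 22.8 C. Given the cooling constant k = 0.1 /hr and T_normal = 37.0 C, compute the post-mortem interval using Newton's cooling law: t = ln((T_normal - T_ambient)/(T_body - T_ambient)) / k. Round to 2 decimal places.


Using Newton's law of cooling:
t = ln((T_normal - T_ambient) / (T_body - T_ambient)) / k
T_normal - T_ambient = 14.2
T_body - T_ambient = 0.3
Ratio = 47.333333
ln(ratio) = 3.857215
t = 3.857215 / 0.1 = 38.57 hours

38.57


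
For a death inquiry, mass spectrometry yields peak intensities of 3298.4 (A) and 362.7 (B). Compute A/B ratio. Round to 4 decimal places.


Spectral peak ratio:
Peak A = 3298.4 counts
Peak B = 362.7 counts
Ratio = 3298.4 / 362.7 = 9.0940

9.0940


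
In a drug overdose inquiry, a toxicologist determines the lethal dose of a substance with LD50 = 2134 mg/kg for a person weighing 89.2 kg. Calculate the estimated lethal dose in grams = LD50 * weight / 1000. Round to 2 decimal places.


Lethal dose calculation:
Lethal dose = LD50 * body_weight / 1000
= 2134 * 89.2 / 1000
= 190352.8 / 1000
= 190.35 g

190.35


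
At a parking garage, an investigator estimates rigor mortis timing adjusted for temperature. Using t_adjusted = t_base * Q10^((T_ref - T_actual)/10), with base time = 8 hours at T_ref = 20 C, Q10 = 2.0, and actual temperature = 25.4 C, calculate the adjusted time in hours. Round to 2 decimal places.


Rigor mortis time adjustment:
Exponent = (T_ref - T_actual) / 10 = (20 - 25.4) / 10 = -0.54
Q10 factor = 2.0^-0.54 = 0.68777
t_adjusted = 8 * 0.68777 = 5.50 hours

5.50


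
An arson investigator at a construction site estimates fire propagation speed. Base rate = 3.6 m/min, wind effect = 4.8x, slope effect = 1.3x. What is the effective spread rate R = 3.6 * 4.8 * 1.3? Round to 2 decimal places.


Fire spread rate calculation:
R = R0 * wind_factor * slope_factor
= 3.6 * 4.8 * 1.3
= 17.28 * 1.3
= 22.46 m/min

22.46


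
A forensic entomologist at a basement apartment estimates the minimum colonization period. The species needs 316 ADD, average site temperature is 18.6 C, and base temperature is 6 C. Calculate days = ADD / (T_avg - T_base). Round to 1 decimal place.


Insect development time:
Effective temperature = avg_temp - T_base = 18.6 - 6 = 12.6 C
Days = ADD / effective_temp = 316 / 12.6 = 25.1 days

25.1


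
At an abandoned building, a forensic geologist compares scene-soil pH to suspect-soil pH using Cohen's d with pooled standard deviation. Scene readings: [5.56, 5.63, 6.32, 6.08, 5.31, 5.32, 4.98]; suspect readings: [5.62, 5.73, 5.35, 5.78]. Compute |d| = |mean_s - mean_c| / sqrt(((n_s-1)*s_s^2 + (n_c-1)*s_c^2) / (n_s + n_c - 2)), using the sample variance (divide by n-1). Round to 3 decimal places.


Pooled-variance Cohen's d for soil pH comparison:
Scene mean = 39.2 / 7 = 5.6
Suspect mean = 22.48 / 4 = 5.62
Scene sample variance s_s^2 = 0.216367
Suspect sample variance s_c^2 = 0.036867
Pooled variance = ((n_s-1)*s_s^2 + (n_c-1)*s_c^2) / (n_s + n_c - 2) = 0.156533
Pooled SD = sqrt(0.156533) = 0.395643
Mean difference = -0.02
|d| = |-0.02| / 0.395643 = 0.051

0.051


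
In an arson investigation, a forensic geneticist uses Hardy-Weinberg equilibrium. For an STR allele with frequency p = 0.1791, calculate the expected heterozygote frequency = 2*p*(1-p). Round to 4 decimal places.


Hardy-Weinberg heterozygote frequency:
q = 1 - p = 1 - 0.1791 = 0.8209
2pq = 2 * 0.1791 * 0.8209 = 0.2940

0.2940


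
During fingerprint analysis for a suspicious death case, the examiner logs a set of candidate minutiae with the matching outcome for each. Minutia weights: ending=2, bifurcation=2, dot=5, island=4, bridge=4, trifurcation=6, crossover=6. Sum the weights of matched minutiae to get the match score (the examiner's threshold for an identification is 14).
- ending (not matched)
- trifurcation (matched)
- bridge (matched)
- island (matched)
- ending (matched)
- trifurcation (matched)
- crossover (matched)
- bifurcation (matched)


Weighted minutiae match score:
  ending: not matched, +0
  trifurcation: matched, +6 (running total 6)
  bridge: matched, +4 (running total 10)
  island: matched, +4 (running total 14)
  ending: matched, +2 (running total 16)
  trifurcation: matched, +6 (running total 22)
  crossover: matched, +6 (running total 28)
  bifurcation: matched, +2 (running total 30)
Total score = 30
Threshold = 14; verdict = identification

30


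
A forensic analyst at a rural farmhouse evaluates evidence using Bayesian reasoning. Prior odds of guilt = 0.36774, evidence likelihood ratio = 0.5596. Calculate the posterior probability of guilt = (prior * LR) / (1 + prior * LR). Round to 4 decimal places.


Bayesian evidence evaluation:
Posterior odds = prior_odds * LR = 0.36774 * 0.5596 = 0.2057873
Posterior probability = posterior_odds / (1 + posterior_odds)
= 0.2057873 / (1 + 0.2057873)
= 0.2057873 / 1.2057873
= 0.1707

0.1707


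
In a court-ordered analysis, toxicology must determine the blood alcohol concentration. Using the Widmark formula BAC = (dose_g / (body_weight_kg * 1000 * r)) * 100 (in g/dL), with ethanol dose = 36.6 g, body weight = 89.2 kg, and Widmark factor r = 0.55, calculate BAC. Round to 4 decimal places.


Applying the Widmark formula:
BAC = (dose_g / (body_wt * 1000 * r)) * 100
Denominator = 89.2 * 1000 * 0.55 = 49060
BAC = (36.6 / 49060) * 100
BAC = 0.0746 g/dL

0.0746


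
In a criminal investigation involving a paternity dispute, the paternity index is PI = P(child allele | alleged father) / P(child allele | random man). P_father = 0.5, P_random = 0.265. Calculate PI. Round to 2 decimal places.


Paternity Index calculation:
PI = P(allele|father) / P(allele|random)
PI = 0.5 / 0.265
PI = 1.89

1.89


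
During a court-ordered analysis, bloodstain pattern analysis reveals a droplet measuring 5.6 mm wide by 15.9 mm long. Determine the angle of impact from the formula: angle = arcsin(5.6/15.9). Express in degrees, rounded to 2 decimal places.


Blood spatter impact angle calculation:
width / length = 5.6 / 15.9 = 0.352201
angle = arcsin(0.352201)
angle = 20.62 degrees

20.62


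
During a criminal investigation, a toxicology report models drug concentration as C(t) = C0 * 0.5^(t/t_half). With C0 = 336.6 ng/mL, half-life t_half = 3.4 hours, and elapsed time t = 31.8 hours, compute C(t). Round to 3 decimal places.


Drug concentration decay:
Number of half-lives = t / t_half = 31.8 / 3.4 = 9.352941
Decay factor = 0.5^9.352941 = 0.00152927
C(t) = 336.6 * 0.00152927 = 0.515 ng/mL

0.515


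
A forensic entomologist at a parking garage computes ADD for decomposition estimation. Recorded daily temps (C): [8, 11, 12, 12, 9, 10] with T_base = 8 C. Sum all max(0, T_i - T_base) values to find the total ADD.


Computing ADD day by day:
Day 1: max(0, 8 - 8) = 0
Day 2: max(0, 11 - 8) = 3
Day 3: max(0, 12 - 8) = 4
Day 4: max(0, 12 - 8) = 4
Day 5: max(0, 9 - 8) = 1
Day 6: max(0, 10 - 8) = 2
Total ADD = 14

14


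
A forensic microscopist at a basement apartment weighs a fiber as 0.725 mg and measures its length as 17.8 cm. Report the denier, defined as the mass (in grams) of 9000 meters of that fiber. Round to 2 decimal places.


Denier calculation:
Mass in grams = 0.725 mg / 1000 = 0.000725 g
Length in meters = 17.8 cm / 100 = 0.178 m
Linear density = mass / length = 0.000725 / 0.178 = 0.00407303 g/m
Denier = (g/m) * 9000 = 0.00407303 * 9000 = 36.66

36.66


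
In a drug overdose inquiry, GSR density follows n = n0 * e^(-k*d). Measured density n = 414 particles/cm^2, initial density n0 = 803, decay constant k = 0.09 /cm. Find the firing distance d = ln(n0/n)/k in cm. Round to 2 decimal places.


GSR distance calculation:
n0/n = 803 / 414 = 1.939614
ln(n0/n) = 0.662489
d = 0.662489 / 0.09 = 7.36 cm

7.36


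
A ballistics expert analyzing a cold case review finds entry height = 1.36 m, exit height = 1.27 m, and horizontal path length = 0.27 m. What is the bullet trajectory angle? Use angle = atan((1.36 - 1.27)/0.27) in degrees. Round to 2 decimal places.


Bullet trajectory angle:
Height difference = 1.36 - 1.27 = 0.09 m
angle = atan(0.09 / 0.27)
angle = atan(0.333333)
angle = 18.43 degrees

18.43


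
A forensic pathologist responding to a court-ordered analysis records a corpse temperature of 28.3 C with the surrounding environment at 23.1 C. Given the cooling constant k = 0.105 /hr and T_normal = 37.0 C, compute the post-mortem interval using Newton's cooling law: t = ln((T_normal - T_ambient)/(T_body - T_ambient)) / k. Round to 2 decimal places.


Using Newton's law of cooling:
t = ln((T_normal - T_ambient) / (T_body - T_ambient)) / k
T_normal - T_ambient = 13.9
T_body - T_ambient = 5.2
Ratio = 2.673077
ln(ratio) = 0.98323
t = 0.98323 / 0.105 = 9.36 hours

9.36


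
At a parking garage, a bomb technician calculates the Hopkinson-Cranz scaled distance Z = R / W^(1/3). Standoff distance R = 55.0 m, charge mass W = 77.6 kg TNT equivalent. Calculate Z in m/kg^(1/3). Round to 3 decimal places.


Scaled distance calculation:
W^(1/3) = 77.6^(1/3) = 4.265342
Z = R / W^(1/3) = 55.0 / 4.265342
Z = 12.895 m/kg^(1/3)

12.895


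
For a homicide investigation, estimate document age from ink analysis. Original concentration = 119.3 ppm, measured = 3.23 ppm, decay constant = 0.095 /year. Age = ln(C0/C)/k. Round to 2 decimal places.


Document age estimation:
C0/C = 119.3 / 3.23 = 36.934985
ln(C0/C) = 3.609159
t = 3.609159 / 0.095 = 37.99 years

37.99


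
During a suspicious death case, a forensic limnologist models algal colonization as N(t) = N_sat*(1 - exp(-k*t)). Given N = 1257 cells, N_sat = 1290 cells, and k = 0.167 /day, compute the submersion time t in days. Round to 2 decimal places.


PMSI from diatom colonization curve:
N / N_sat = 1257 / 1290 = 0.974419
1 - N/N_sat = 0.025581
ln(1 - N/N_sat) = -3.665905
t = -ln(1 - N/N_sat) / k = -(-3.665905) / 0.167 = 21.95 days

21.95


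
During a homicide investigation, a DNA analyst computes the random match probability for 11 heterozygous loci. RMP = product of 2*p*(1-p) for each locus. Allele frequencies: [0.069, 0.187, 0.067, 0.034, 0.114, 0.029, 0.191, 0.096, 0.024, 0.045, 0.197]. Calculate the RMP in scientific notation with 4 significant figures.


Computing RMP for 11 loci:
Locus 1: 2 * 0.069 * 0.931 = 0.128478
Locus 2: 2 * 0.187 * 0.813 = 0.304062
Locus 3: 2 * 0.067 * 0.933 = 0.125022
Locus 4: 2 * 0.034 * 0.966 = 0.065688
Locus 5: 2 * 0.114 * 0.886 = 0.202008
Locus 6: 2 * 0.029 * 0.971 = 0.056318
Locus 7: 2 * 0.191 * 0.809 = 0.309038
Locus 8: 2 * 0.096 * 0.904 = 0.173568
Locus 9: 2 * 0.024 * 0.976 = 0.046848
Locus 10: 2 * 0.045 * 0.955 = 0.08595
Locus 11: 2 * 0.197 * 0.803 = 0.316382
RMP = 2.494e-10

2.494e-10


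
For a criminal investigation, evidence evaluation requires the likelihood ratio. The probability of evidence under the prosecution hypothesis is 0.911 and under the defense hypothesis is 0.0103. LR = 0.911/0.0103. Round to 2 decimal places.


Likelihood ratio calculation:
LR = P(E|Hp) / P(E|Hd)
LR = 0.911 / 0.0103
LR = 88.45

88.45


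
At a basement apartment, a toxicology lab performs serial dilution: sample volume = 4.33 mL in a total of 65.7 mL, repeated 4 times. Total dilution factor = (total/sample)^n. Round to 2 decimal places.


Dilution factor calculation:
Single dilution = V_total / V_sample = 65.7 / 4.33 ≈ 15.17321
Number of dilutions = 4
Total DF = (65.7 / 4.33)^4 (full precision, rounded at the end) = 53004.15

53004.15


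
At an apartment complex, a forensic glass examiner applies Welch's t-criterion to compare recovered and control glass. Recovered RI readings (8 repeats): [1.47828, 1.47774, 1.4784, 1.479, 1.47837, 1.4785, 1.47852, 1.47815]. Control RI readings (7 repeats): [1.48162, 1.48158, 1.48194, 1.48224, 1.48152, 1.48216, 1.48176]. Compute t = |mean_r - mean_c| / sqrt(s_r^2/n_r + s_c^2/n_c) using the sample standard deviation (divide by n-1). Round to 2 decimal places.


Welch's t-criterion for glass RI comparison:
Recovered mean = sum / n_r = 11.82696 / 8 = 1.47837
Control mean = sum / n_c = 10.37282 / 7 = 1.4818314
Recovered sample variance s_r^2 = 1.27229e-07
Control sample variance s_c^2 = 8.2781e-08
Welch SE (unpooled) = sqrt(s_r^2/n_r + s_c^2/n_c) = sqrt(1.59036e-08 + 1.18259e-08) = sqrt(2.77295e-08) = 0.000166522
|mean_r - mean_c| = 0.00346143
t = 0.00346143 / 0.000166522 = 20.79

20.79


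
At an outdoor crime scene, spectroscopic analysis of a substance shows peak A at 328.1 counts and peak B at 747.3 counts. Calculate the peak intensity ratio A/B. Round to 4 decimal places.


Spectral peak ratio:
Peak A = 328.1 counts
Peak B = 747.3 counts
Ratio = 328.1 / 747.3 = 0.4390

0.4390


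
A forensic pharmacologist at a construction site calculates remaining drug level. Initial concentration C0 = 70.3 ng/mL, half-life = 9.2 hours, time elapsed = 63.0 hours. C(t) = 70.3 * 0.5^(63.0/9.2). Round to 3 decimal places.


Drug concentration decay:
Number of half-lives = t / t_half = 63.0 / 9.2 = 6.847826
Decay factor = 0.5^6.847826 = 0.00868158
C(t) = 70.3 * 0.00868158 = 0.610 ng/mL

0.610


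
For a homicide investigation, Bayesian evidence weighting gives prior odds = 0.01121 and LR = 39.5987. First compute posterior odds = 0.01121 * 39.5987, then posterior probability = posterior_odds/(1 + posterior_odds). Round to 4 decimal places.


Bayesian evidence evaluation:
Posterior odds = prior_odds * LR = 0.01121 * 39.5987 = 0.4439014
Posterior probability = posterior_odds / (1 + posterior_odds)
= 0.4439014 / (1 + 0.4439014)
= 0.4439014 / 1.4439014
= 0.3074

0.3074


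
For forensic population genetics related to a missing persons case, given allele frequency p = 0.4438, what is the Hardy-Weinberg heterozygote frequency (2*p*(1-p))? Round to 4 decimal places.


Hardy-Weinberg heterozygote frequency:
q = 1 - p = 1 - 0.4438 = 0.5562
2pq = 2 * 0.4438 * 0.5562 = 0.4937

0.4937


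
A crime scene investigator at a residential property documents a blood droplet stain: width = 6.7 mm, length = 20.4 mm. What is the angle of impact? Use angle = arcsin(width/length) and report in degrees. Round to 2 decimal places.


Blood spatter impact angle calculation:
width / length = 6.7 / 20.4 = 0.328431
angle = arcsin(0.328431)
angle = 19.17 degrees

19.17


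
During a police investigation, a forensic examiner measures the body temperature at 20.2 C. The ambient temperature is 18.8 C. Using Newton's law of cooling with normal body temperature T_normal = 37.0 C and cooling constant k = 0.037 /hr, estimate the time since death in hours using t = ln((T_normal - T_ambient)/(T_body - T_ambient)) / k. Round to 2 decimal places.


Using Newton's law of cooling:
t = ln((T_normal - T_ambient) / (T_body - T_ambient)) / k
T_normal - T_ambient = 18.2
T_body - T_ambient = 1.4
Ratio = 13
ln(ratio) = 2.564949
t = 2.564949 / 0.037 = 69.32 hours

69.32


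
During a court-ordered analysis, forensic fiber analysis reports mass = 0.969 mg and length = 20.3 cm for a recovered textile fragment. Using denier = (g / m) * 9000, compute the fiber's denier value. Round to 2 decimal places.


Denier calculation:
Mass in grams = 0.969 mg / 1000 = 0.000969 g
Length in meters = 20.3 cm / 100 = 0.203 m
Linear density = mass / length = 0.000969 / 0.203 = 0.0047734 g/m
Denier = (g/m) * 9000 = 0.0047734 * 9000 = 42.96

42.96


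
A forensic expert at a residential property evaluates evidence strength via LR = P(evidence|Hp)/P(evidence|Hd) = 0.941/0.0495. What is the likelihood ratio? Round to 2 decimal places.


Likelihood ratio calculation:
LR = P(E|Hp) / P(E|Hd)
LR = 0.941 / 0.0495
LR = 19.01

19.01


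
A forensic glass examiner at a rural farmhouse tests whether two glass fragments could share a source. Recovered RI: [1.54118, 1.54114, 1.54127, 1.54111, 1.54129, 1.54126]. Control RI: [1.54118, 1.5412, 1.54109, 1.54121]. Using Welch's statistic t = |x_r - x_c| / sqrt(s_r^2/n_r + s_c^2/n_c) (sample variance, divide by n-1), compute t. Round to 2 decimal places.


Welch's t-criterion for glass RI comparison:
Recovered mean = sum / n_r = 9.24725 / 6 = 1.5412083
Control mean = sum / n_c = 6.16468 / 4 = 1.54117
Recovered sample variance s_r^2 = 5.65667e-09
Control sample variance s_c^2 = 3e-09
Welch SE (unpooled) = sqrt(s_r^2/n_r + s_c^2/n_c) = sqrt(9.42778e-10 + 7.5e-10) = sqrt(1.69278e-09) = 4.11434e-05
|mean_r - mean_c| = 3.83333e-05
t = 3.83333e-05 / 4.11434e-05 = 0.93

0.93


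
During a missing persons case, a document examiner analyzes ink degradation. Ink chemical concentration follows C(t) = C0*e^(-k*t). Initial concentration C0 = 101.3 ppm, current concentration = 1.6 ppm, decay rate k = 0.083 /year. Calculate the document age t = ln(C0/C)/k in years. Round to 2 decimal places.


Document age estimation:
C0/C = 101.3 / 1.6 = 63.3125
ln(C0/C) = 4.148083
t = 4.148083 / 0.083 = 49.98 years

49.98


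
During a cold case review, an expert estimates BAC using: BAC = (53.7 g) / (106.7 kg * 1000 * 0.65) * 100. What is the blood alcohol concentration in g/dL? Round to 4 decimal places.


Applying the Widmark formula:
BAC = (dose_g / (body_wt * 1000 * r)) * 100
Denominator = 106.7 * 1000 * 0.65 = 69355
BAC = (53.7 / 69355) * 100
BAC = 0.0774 g/dL

0.0774


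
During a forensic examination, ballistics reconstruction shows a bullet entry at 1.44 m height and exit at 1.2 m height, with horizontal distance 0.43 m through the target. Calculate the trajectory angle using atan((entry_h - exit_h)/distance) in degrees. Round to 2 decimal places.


Bullet trajectory angle:
Height difference = 1.44 - 1.2 = 0.24 m
angle = atan(0.24 / 0.43)
angle = atan(0.55814)
angle = 29.17 degrees

29.17


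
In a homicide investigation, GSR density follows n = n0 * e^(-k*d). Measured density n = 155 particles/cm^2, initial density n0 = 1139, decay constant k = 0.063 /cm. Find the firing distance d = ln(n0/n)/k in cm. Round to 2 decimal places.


GSR distance calculation:
n0/n = 1139 / 155 = 7.348387
ln(n0/n) = 1.994481
d = 1.994481 / 0.063 = 31.66 cm

31.66


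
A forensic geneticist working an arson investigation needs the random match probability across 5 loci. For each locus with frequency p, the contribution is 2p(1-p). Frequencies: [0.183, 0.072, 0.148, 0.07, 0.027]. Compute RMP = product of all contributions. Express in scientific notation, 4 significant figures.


Computing RMP for 5 loci:
Locus 1: 2 * 0.183 * 0.817 = 0.299022
Locus 2: 2 * 0.072 * 0.928 = 0.133632
Locus 3: 2 * 0.148 * 0.852 = 0.252192
Locus 4: 2 * 0.07 * 0.93 = 0.1302
Locus 5: 2 * 0.027 * 0.973 = 0.052542
RMP = 6.894e-05

6.894e-05


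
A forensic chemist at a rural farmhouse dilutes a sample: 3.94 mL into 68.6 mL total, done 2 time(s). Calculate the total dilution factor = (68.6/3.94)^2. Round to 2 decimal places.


Dilution factor calculation:
Single dilution = V_total / V_sample = 68.6 / 3.94 ≈ 17.411168
Number of dilutions = 2
Total DF = (68.6 / 3.94)^2 (full precision, rounded at the end) = 303.15

303.15


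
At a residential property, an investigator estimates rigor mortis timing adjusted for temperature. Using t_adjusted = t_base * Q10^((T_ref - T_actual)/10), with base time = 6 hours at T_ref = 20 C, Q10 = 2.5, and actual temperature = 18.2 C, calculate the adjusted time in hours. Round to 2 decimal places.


Rigor mortis time adjustment:
Exponent = (T_ref - T_actual) / 10 = (20 - 18.2) / 10 = 0.18
Q10 factor = 2.5^0.18 = 1.17931
t_adjusted = 6 * 1.17931 = 7.08 hours

7.08


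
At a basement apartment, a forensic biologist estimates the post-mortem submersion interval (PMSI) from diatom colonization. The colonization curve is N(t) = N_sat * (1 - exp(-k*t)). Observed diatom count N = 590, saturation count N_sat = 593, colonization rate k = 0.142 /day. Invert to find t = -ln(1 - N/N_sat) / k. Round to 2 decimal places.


PMSI from diatom colonization curve:
N / N_sat = 590 / 593 = 0.994941
1 - N/N_sat = 0.005059
ln(1 - N/N_sat) = -5.286586
t = -ln(1 - N/N_sat) / k = -(-5.286586) / 0.142 = 37.23 days

37.23


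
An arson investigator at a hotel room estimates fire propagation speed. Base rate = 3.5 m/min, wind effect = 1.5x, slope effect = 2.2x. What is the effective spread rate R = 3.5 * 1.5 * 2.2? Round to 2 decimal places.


Fire spread rate calculation:
R = R0 * wind_factor * slope_factor
= 3.5 * 1.5 * 2.2
= 5.25 * 2.2
= 11.55 m/min

11.55


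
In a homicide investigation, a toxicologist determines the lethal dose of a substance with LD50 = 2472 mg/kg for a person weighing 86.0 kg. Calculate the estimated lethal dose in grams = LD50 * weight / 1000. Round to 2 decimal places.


Lethal dose calculation:
Lethal dose = LD50 * body_weight / 1000
= 2472 * 86.0 / 1000
= 212592 / 1000
= 212.59 g

212.59


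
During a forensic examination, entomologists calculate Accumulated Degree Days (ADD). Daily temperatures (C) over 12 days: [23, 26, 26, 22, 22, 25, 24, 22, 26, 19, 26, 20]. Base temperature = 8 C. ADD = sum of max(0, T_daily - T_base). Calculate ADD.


Computing ADD day by day:
Day 1: max(0, 23 - 8) = 15
Day 2: max(0, 26 - 8) = 18
Day 3: max(0, 26 - 8) = 18
Day 4: max(0, 22 - 8) = 14
Day 5: max(0, 22 - 8) = 14
Day 6: max(0, 25 - 8) = 17
Day 7: max(0, 24 - 8) = 16
Day 8: max(0, 22 - 8) = 14
Day 9: max(0, 26 - 8) = 18
Day 10: max(0, 19 - 8) = 11
Day 11: max(0, 26 - 8) = 18
Day 12: max(0, 20 - 8) = 12
Total ADD = 185

185


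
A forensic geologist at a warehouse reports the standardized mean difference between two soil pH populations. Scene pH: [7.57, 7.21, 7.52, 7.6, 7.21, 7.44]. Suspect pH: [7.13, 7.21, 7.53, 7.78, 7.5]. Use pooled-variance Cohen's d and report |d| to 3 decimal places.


Pooled-variance Cohen's d for soil pH comparison:
Scene mean = 44.55 / 6 = 7.425
Suspect mean = 37.15 / 5 = 7.43
Scene sample variance s_s^2 = 0.03067
Suspect sample variance s_c^2 = 0.06895
Pooled variance = ((n_s-1)*s_s^2 + (n_c-1)*s_c^2) / (n_s + n_c - 2) = 0.047683
Pooled SD = sqrt(0.047683) = 0.218364
Mean difference = -0.005
|d| = |-0.005| / 0.218364 = 0.023

0.023


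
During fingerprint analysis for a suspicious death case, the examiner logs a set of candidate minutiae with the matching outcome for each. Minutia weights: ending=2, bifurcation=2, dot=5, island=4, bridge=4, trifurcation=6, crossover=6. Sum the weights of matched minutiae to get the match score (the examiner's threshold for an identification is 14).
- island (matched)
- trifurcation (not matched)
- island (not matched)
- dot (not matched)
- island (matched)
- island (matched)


Weighted minutiae match score:
  island: matched, +4 (running total 4)
  trifurcation: not matched, +0
  island: not matched, +0
  dot: not matched, +0
  island: matched, +4 (running total 8)
  island: matched, +4 (running total 12)
Total score = 12
Threshold = 14; verdict = inconclusive

12


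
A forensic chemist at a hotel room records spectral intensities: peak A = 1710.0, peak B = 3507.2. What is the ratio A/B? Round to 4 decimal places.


Spectral peak ratio:
Peak A = 1710.0 counts
Peak B = 3507.2 counts
Ratio = 1710.0 / 3507.2 = 0.4876

0.4876


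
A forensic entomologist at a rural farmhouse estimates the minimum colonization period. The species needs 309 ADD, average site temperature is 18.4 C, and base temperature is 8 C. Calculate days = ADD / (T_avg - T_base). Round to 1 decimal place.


Insect development time:
Effective temperature = avg_temp - T_base = 18.4 - 8 = 10.4 C
Days = ADD / effective_temp = 309 / 10.4 = 29.7 days

29.7


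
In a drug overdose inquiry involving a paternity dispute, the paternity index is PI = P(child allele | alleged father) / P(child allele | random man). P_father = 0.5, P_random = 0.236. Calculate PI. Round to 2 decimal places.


Paternity Index calculation:
PI = P(allele|father) / P(allele|random)
PI = 0.5 / 0.236
PI = 2.12

2.12


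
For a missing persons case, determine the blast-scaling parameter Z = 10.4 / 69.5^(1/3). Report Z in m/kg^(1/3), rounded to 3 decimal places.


Scaled distance calculation:
W^(1/3) = 69.5^(1/3) = 4.111449
Z = R / W^(1/3) = 10.4 / 4.111449
Z = 2.530 m/kg^(1/3)

2.530


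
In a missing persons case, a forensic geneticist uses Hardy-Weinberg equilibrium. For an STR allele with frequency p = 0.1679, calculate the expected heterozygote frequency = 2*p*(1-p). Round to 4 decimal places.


Hardy-Weinberg heterozygote frequency:
q = 1 - p = 1 - 0.1679 = 0.8321
2pq = 2 * 0.1679 * 0.8321 = 0.2794

0.2794


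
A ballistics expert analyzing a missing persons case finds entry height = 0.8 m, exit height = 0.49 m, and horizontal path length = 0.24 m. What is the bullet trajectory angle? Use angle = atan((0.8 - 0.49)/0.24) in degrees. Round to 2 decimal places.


Bullet trajectory angle:
Height difference = 0.8 - 0.49 = 0.31 m
angle = atan(0.31 / 0.24)
angle = atan(1.291667)
angle = 52.25 degrees

52.25


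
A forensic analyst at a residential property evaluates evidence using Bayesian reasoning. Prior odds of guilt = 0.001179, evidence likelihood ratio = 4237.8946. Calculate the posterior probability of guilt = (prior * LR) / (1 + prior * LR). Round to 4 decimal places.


Bayesian evidence evaluation:
Posterior odds = prior_odds * LR = 0.001179 * 4237.8946 = 4.996478
Posterior probability = posterior_odds / (1 + posterior_odds)
= 4.996478 / (1 + 4.996478)
= 4.996478 / 5.996478
= 0.8332

0.8332


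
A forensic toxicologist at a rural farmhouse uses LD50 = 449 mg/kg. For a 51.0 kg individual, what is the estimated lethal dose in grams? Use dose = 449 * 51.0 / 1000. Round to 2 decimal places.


Lethal dose calculation:
Lethal dose = LD50 * body_weight / 1000
= 449 * 51.0 / 1000
= 22899 / 1000
= 22.90 g

22.90


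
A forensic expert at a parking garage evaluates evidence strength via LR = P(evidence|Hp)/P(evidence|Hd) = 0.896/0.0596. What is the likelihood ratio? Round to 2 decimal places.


Likelihood ratio calculation:
LR = P(E|Hp) / P(E|Hd)
LR = 0.896 / 0.0596
LR = 15.03

15.03


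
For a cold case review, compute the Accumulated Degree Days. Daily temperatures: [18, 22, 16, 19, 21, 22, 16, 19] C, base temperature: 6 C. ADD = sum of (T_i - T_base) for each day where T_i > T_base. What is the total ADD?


Computing ADD day by day:
Day 1: max(0, 18 - 6) = 12
Day 2: max(0, 22 - 6) = 16
Day 3: max(0, 16 - 6) = 10
Day 4: max(0, 19 - 6) = 13
Day 5: max(0, 21 - 6) = 15
Day 6: max(0, 22 - 6) = 16
Day 7: max(0, 16 - 6) = 10
Day 8: max(0, 19 - 6) = 13
Total ADD = 105

105


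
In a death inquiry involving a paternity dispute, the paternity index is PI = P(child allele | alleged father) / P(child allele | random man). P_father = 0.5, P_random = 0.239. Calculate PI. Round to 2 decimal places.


Paternity Index calculation:
PI = P(allele|father) / P(allele|random)
PI = 0.5 / 0.239
PI = 2.09

2.09


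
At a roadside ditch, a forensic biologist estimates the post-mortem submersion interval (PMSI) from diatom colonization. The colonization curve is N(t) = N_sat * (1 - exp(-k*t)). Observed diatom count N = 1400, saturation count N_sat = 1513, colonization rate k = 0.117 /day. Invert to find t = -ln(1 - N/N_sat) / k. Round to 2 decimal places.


PMSI from diatom colonization curve:
N / N_sat = 1400 / 1513 = 0.925314
1 - N/N_sat = 0.074686
ln(1 - N/N_sat) = -2.594463
t = -ln(1 - N/N_sat) / k = -(-2.594463) / 0.117 = 22.17 days

22.17


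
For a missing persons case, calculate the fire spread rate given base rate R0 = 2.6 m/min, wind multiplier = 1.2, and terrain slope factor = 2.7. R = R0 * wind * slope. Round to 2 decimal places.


Fire spread rate calculation:
R = R0 * wind_factor * slope_factor
= 2.6 * 1.2 * 2.7
= 3.12 * 2.7
= 8.42 m/min

8.42


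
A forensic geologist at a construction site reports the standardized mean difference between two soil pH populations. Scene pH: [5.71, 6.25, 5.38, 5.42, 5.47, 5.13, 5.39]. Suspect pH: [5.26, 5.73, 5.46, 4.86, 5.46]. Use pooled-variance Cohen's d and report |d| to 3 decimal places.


Pooled-variance Cohen's d for soil pH comparison:
Scene mean = 38.75 / 7 = 5.535714
Suspect mean = 26.77 / 5 = 5.354
Scene sample variance s_s^2 = 0.128062
Suspect sample variance s_c^2 = 0.10418
Pooled variance = ((n_s-1)*s_s^2 + (n_c-1)*s_c^2) / (n_s + n_c - 2) = 0.118509
Pooled SD = sqrt(0.118509) = 0.344251
Mean difference = 0.181714
|d| = |0.181714| / 0.344251 = 0.528

0.528


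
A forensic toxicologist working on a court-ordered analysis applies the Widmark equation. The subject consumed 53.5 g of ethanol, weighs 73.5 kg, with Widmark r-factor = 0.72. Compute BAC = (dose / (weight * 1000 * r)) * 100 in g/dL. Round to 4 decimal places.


Applying the Widmark formula:
BAC = (dose_g / (body_wt * 1000 * r)) * 100
Denominator = 73.5 * 1000 * 0.72 = 52920
BAC = (53.5 / 52920) * 100
BAC = 0.1011 g/dL

0.1011


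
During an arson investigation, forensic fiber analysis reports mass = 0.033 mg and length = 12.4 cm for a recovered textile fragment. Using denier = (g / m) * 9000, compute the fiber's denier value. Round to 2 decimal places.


Denier calculation:
Mass in grams = 0.033 mg / 1000 = 0.000033 g
Length in meters = 12.4 cm / 100 = 0.124 m
Linear density = mass / length = 0.000033 / 0.124 = 0.00026613 g/m
Denier = (g/m) * 9000 = 0.00026613 * 9000 = 2.40

2.40


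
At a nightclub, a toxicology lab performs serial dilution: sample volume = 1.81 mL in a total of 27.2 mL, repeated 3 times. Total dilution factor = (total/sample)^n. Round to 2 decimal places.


Dilution factor calculation:
Single dilution = V_total / V_sample = 27.2 / 1.81 ≈ 15.027624
Number of dilutions = 3
Total DF = (27.2 / 1.81)^3 (full precision, rounded at the end) = 3393.68

3393.68


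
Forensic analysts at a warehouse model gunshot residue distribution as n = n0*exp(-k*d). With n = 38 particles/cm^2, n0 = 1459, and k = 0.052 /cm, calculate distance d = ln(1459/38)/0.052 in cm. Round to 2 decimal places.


GSR distance calculation:
n0/n = 1459 / 38 = 38.394737
ln(n0/n) = 3.64792
d = 3.64792 / 0.052 = 70.15 cm

70.15


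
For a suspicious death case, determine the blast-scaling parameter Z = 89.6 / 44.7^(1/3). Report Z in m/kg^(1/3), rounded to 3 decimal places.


Scaled distance calculation:
W^(1/3) = 44.7^(1/3) = 3.548971
Z = R / W^(1/3) = 89.6 / 3.548971
Z = 25.247 m/kg^(1/3)

25.247


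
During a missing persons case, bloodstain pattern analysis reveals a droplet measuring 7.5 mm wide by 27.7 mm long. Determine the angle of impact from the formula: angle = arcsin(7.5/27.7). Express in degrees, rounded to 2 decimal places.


Blood spatter impact angle calculation:
width / length = 7.5 / 27.7 = 0.270758
angle = arcsin(0.270758)
angle = 15.71 degrees

15.71


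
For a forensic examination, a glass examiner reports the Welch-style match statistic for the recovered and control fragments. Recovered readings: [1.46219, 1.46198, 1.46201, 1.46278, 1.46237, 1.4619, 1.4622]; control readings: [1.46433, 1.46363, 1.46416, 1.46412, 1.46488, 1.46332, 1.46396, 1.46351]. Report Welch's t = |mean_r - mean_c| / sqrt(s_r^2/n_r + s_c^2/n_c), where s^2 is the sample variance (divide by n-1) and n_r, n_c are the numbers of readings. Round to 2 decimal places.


Welch's t-criterion for glass RI comparison:
Recovered mean = sum / n_r = 10.23543 / 7 = 1.4622043
Control mean = sum / n_c = 11.71191 / 8 = 1.4639887
Recovered sample variance s_r^2 = 8.99619e-08
Control sample variance s_c^2 = 2.51898e-07
Welch SE (unpooled) = sqrt(s_r^2/n_r + s_c^2/n_c) = sqrt(1.28517e-08 + 3.14873e-08) = sqrt(4.4339e-08) = 0.000210568
|mean_r - mean_c| = 0.00178446
t = 0.00178446 / 0.000210568 = 8.47

8.47


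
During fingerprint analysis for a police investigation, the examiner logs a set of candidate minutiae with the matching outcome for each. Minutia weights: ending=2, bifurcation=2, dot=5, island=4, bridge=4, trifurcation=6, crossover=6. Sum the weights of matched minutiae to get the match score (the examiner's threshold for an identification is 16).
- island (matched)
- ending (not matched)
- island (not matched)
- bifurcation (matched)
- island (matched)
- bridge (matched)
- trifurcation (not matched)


Weighted minutiae match score:
  island: matched, +4 (running total 4)
  ending: not matched, +0
  island: not matched, +0
  bifurcation: matched, +2 (running total 6)
  island: matched, +4 (running total 10)
  bridge: matched, +4 (running total 14)
  trifurcation: not matched, +0
Total score = 14
Threshold = 16; verdict = inconclusive

14


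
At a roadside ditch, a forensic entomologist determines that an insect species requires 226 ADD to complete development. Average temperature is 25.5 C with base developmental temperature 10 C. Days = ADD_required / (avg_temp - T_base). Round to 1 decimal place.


Insect development time:
Effective temperature = avg_temp - T_base = 25.5 - 10 = 15.5 C
Days = ADD / effective_temp = 226 / 15.5 = 14.6 days

14.6


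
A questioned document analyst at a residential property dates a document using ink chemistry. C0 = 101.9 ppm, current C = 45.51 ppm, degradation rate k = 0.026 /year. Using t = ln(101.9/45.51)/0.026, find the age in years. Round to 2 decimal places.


Document age estimation:
C0/C = 101.9 / 45.51 = 2.239068
ln(C0/C) = 0.80606
t = 0.80606 / 0.026 = 31.00 years

31.00


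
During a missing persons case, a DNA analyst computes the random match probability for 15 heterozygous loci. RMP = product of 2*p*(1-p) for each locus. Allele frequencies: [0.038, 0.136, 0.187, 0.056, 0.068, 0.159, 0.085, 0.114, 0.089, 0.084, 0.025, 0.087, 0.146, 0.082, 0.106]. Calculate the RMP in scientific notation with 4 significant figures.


Computing RMP for 15 loci:
Locus 1: 2 * 0.038 * 0.962 = 0.073112
Locus 2: 2 * 0.136 * 0.864 = 0.235008
Locus 3: 2 * 0.187 * 0.813 = 0.304062
Locus 4: 2 * 0.056 * 0.944 = 0.105728
Locus 5: 2 * 0.068 * 0.932 = 0.126752
Locus 6: 2 * 0.159 * 0.841 = 0.267438
Locus 7: 2 * 0.085 * 0.915 = 0.15555
Locus 8: 2 * 0.114 * 0.886 = 0.202008
Locus 9: 2 * 0.089 * 0.911 = 0.162158
Locus 10: 2 * 0.084 * 0.916 = 0.153888
Locus 11: 2 * 0.025 * 0.975 = 0.04875
Locus 12: 2 * 0.087 * 0.913 = 0.158862
Locus 13: 2 * 0.146 * 0.854 = 0.249368
Locus 14: 2 * 0.082 * 0.918 = 0.150552
Locus 15: 2 * 0.106 * 0.894 = 0.189528
RMP = 8.091e-13

8.091e-13


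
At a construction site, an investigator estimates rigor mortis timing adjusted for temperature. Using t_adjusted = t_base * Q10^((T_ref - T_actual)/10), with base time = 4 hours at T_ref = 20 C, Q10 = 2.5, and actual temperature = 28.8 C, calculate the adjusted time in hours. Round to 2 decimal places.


Rigor mortis time adjustment:
Exponent = (T_ref - T_actual) / 10 = (20 - 28.8) / 10 = -0.88
Q10 factor = 2.5^-0.88 = 0.44649
t_adjusted = 4 * 0.44649 = 1.79 hours

1.79


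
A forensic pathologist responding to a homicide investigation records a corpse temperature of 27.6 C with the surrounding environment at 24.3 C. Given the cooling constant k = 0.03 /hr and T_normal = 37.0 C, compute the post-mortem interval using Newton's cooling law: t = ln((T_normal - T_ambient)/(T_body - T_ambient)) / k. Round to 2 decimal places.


Using Newton's law of cooling:
t = ln((T_normal - T_ambient) / (T_body - T_ambient)) / k
T_normal - T_ambient = 12.7
T_body - T_ambient = 3.3
Ratio = 3.848485
ln(ratio) = 1.34768
t = 1.34768 / 0.03 = 44.92 hours

44.92


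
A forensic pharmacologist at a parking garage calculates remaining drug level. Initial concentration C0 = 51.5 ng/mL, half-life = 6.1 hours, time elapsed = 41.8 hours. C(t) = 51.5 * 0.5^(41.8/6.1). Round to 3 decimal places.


Drug concentration decay:
Number of half-lives = t / t_half = 41.8 / 6.1 = 6.852459
Decay factor = 0.5^6.852459 = 0.00865375
C(t) = 51.5 * 0.00865375 = 0.446 ng/mL

0.446


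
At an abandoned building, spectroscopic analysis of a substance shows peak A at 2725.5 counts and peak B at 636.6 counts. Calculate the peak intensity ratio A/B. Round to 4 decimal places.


Spectral peak ratio:
Peak A = 2725.5 counts
Peak B = 636.6 counts
Ratio = 2725.5 / 636.6 = 4.2813

4.2813


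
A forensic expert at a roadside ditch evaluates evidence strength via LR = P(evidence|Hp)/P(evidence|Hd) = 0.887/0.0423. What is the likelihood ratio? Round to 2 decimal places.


Likelihood ratio calculation:
LR = P(E|Hp) / P(E|Hd)
LR = 0.887 / 0.0423
LR = 20.97

20.97


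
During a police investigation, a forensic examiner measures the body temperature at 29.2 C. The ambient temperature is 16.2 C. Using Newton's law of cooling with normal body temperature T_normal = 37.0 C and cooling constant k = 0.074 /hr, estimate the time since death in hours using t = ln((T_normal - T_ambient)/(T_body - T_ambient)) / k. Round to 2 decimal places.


Using Newton's law of cooling:
t = ln((T_normal - T_ambient) / (T_body - T_ambient)) / k
T_normal - T_ambient = 20.8
T_body - T_ambient = 13.0
Ratio = 1.6
ln(ratio) = 0.470004
t = 0.470004 / 0.074 = 6.35 hours

6.35


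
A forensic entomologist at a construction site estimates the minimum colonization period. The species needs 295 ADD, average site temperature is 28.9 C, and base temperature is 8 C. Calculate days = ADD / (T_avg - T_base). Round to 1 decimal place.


Insect development time:
Effective temperature = avg_temp - T_base = 28.9 - 8 = 20.9 C
Days = ADD / effective_temp = 295 / 20.9 = 14.1 days

14.1


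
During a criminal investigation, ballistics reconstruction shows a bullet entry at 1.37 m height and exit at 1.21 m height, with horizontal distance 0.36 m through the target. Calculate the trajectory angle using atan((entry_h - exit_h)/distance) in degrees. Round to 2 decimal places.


Bullet trajectory angle:
Height difference = 1.37 - 1.21 = 0.16 m
angle = atan(0.16 / 0.36)
angle = atan(0.444444)
angle = 23.96 degrees

23.96


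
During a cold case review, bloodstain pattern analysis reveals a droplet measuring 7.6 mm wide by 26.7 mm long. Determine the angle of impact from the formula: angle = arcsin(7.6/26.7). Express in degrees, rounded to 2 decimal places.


Blood spatter impact angle calculation:
width / length = 7.6 / 26.7 = 0.284644
angle = arcsin(0.284644)
angle = 16.54 degrees

16.54


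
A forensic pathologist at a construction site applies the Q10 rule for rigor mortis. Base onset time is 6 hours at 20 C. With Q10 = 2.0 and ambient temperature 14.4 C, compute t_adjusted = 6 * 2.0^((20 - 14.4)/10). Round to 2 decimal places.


Rigor mortis time adjustment:
Exponent = (T_ref - T_actual) / 10 = (20 - 14.4) / 10 = 0.56
Q10 factor = 2.0^0.56 = 1.47427
t_adjusted = 6 * 1.47427 = 8.85 hours

8.85


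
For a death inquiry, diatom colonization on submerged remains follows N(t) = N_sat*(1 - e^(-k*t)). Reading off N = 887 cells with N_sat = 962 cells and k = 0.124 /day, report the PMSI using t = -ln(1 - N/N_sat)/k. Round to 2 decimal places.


PMSI from diatom colonization curve:
N / N_sat = 887 / 962 = 0.922037
1 - N/N_sat = 0.077963
ln(1 - N/N_sat) = -2.551521
t = -ln(1 - N/N_sat) / k = -(-2.551521) / 0.124 = 20.58 days

20.58


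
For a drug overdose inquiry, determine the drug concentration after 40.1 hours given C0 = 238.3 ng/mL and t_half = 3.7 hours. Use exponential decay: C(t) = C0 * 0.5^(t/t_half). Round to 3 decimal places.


Drug concentration decay:
Number of half-lives = t / t_half = 40.1 / 3.7 = 10.837838
Decay factor = 0.5^10.837838 = 0.00054637
C(t) = 238.3 * 0.00054637 = 0.130 ng/mL

0.130


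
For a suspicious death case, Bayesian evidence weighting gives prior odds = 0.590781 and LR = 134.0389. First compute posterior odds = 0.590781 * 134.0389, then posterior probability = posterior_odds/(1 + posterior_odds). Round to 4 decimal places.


Bayesian evidence evaluation:
Posterior odds = prior_odds * LR = 0.590781 * 134.0389 = 79.18764
Posterior probability = posterior_odds / (1 + posterior_odds)
= 79.18764 / (1 + 79.18764)
= 79.18764 / 80.18764
= 0.9875

0.9875


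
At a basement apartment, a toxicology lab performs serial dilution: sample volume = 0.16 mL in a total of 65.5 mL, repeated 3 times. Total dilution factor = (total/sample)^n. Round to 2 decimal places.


Dilution factor calculation:
Single dilution = V_total / V_sample = 65.5 / 0.16 ≈ 409.375
Number of dilutions = 3
Total DF = (65.5 / 0.16)^3 (full precision, rounded at the end) = 68606292.72

68606292.72
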